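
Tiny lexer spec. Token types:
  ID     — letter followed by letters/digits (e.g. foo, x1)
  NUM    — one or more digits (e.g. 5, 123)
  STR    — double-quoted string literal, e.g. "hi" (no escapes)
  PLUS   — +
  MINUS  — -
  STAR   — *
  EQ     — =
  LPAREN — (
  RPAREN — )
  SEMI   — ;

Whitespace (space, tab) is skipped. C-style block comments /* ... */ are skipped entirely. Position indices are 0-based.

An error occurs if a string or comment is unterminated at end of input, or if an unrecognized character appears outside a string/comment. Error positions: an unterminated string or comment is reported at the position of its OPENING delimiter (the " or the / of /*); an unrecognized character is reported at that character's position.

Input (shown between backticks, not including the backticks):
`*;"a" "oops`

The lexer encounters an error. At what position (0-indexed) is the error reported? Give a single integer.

pos=0: emit STAR '*'
pos=1: emit SEMI ';'
pos=2: enter STRING mode
pos=2: emit STR "a" (now at pos=5)
pos=6: enter STRING mode
pos=6: ERROR — unterminated string

Answer: 6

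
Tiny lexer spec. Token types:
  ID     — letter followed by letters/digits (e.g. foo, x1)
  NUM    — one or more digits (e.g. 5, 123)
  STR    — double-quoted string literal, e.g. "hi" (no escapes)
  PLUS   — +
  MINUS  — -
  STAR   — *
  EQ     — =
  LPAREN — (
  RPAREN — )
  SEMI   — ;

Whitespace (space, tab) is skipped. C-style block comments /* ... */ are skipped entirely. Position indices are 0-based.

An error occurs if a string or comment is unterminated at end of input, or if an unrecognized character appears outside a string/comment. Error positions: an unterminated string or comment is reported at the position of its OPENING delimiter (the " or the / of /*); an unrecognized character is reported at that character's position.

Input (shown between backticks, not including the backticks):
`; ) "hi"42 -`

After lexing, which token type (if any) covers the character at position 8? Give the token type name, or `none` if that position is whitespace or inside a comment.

pos=0: emit SEMI ';'
pos=2: emit RPAREN ')'
pos=4: enter STRING mode
pos=4: emit STR "hi" (now at pos=8)
pos=8: emit NUM '42' (now at pos=10)
pos=11: emit MINUS '-'
DONE. 5 tokens: [SEMI, RPAREN, STR, NUM, MINUS]
Position 8: char is '4' -> NUM

Answer: NUM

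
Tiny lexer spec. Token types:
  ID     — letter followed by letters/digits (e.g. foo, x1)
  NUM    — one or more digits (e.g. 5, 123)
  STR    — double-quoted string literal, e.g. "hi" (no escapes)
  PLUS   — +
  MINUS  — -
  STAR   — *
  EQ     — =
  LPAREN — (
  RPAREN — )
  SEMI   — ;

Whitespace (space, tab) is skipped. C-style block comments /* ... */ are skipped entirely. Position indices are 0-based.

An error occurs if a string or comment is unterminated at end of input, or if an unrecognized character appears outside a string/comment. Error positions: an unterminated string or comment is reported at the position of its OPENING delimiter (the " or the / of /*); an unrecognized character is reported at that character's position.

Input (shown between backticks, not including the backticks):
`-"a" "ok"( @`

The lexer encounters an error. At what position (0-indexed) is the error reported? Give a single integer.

pos=0: emit MINUS '-'
pos=1: enter STRING mode
pos=1: emit STR "a" (now at pos=4)
pos=5: enter STRING mode
pos=5: emit STR "ok" (now at pos=9)
pos=9: emit LPAREN '('
pos=11: ERROR — unrecognized char '@'

Answer: 11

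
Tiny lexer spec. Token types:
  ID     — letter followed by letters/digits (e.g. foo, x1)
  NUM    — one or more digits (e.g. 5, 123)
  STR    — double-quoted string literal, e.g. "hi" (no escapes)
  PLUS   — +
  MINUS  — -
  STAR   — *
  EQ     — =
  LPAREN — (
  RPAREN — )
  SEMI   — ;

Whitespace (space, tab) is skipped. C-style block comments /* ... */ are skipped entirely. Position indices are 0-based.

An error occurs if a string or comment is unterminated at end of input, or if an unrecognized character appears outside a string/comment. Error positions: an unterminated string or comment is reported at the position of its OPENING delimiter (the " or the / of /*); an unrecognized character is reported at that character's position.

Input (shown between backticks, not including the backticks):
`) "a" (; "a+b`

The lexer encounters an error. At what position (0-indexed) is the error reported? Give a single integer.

pos=0: emit RPAREN ')'
pos=2: enter STRING mode
pos=2: emit STR "a" (now at pos=5)
pos=6: emit LPAREN '('
pos=7: emit SEMI ';'
pos=9: enter STRING mode
pos=9: ERROR — unterminated string

Answer: 9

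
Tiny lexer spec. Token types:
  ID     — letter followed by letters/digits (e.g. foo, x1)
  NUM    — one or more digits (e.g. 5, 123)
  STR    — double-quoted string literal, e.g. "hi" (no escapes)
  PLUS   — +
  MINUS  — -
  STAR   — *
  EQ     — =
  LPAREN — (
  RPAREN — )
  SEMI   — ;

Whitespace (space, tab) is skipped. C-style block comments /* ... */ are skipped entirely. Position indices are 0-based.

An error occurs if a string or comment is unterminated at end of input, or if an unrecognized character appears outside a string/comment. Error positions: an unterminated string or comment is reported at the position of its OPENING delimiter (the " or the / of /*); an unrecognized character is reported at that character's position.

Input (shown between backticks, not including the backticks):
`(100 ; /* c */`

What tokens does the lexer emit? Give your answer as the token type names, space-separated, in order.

pos=0: emit LPAREN '('
pos=1: emit NUM '100' (now at pos=4)
pos=5: emit SEMI ';'
pos=7: enter COMMENT mode (saw '/*')
exit COMMENT mode (now at pos=14)
DONE. 3 tokens: [LPAREN, NUM, SEMI]

Answer: LPAREN NUM SEMI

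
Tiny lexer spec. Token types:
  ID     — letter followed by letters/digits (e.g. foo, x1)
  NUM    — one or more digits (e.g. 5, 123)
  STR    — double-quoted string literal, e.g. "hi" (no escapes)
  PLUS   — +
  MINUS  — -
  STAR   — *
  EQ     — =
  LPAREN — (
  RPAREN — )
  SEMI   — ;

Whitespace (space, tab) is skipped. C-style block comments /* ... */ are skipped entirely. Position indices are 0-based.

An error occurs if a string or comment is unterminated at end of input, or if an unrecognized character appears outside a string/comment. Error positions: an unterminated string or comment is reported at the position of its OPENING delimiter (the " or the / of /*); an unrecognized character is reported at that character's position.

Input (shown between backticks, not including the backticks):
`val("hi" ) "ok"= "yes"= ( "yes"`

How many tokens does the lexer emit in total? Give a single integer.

pos=0: emit ID 'val' (now at pos=3)
pos=3: emit LPAREN '('
pos=4: enter STRING mode
pos=4: emit STR "hi" (now at pos=8)
pos=9: emit RPAREN ')'
pos=11: enter STRING mode
pos=11: emit STR "ok" (now at pos=15)
pos=15: emit EQ '='
pos=17: enter STRING mode
pos=17: emit STR "yes" (now at pos=22)
pos=22: emit EQ '='
pos=24: emit LPAREN '('
pos=26: enter STRING mode
pos=26: emit STR "yes" (now at pos=31)
DONE. 10 tokens: [ID, LPAREN, STR, RPAREN, STR, EQ, STR, EQ, LPAREN, STR]

Answer: 10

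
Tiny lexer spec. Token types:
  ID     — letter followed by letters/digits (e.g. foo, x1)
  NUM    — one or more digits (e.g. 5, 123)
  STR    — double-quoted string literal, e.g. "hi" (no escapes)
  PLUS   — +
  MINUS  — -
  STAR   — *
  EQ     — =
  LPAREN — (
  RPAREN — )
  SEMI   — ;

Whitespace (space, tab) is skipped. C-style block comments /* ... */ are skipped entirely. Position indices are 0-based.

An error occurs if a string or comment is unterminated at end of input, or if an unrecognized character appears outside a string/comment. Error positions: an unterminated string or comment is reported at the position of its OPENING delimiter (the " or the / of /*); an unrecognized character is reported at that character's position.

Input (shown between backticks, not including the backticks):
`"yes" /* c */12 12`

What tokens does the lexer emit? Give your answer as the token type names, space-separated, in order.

pos=0: enter STRING mode
pos=0: emit STR "yes" (now at pos=5)
pos=6: enter COMMENT mode (saw '/*')
exit COMMENT mode (now at pos=13)
pos=13: emit NUM '12' (now at pos=15)
pos=16: emit NUM '12' (now at pos=18)
DONE. 3 tokens: [STR, NUM, NUM]

Answer: STR NUM NUM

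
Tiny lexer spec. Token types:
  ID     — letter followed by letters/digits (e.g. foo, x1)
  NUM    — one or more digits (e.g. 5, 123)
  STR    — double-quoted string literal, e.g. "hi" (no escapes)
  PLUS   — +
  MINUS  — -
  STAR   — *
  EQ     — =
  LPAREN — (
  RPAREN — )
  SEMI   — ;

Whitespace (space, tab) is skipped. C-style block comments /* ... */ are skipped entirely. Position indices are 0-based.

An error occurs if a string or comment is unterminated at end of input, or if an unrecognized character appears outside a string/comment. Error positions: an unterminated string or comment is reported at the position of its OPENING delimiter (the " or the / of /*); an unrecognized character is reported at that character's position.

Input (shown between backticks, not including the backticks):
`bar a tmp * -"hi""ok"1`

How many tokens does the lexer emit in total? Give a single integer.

pos=0: emit ID 'bar' (now at pos=3)
pos=4: emit ID 'a' (now at pos=5)
pos=6: emit ID 'tmp' (now at pos=9)
pos=10: emit STAR '*'
pos=12: emit MINUS '-'
pos=13: enter STRING mode
pos=13: emit STR "hi" (now at pos=17)
pos=17: enter STRING mode
pos=17: emit STR "ok" (now at pos=21)
pos=21: emit NUM '1' (now at pos=22)
DONE. 8 tokens: [ID, ID, ID, STAR, MINUS, STR, STR, NUM]

Answer: 8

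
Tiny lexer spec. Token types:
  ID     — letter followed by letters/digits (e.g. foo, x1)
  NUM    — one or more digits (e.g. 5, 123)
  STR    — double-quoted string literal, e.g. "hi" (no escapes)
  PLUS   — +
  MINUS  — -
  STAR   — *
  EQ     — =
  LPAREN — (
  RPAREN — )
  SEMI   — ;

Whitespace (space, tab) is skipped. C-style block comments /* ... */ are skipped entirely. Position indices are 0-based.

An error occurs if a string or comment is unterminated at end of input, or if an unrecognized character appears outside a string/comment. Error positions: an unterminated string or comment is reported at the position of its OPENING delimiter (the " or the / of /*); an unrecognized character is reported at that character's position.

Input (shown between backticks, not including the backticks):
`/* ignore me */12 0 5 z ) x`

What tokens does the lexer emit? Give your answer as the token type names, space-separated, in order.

Answer: NUM NUM NUM ID RPAREN ID

Derivation:
pos=0: enter COMMENT mode (saw '/*')
exit COMMENT mode (now at pos=15)
pos=15: emit NUM '12' (now at pos=17)
pos=18: emit NUM '0' (now at pos=19)
pos=20: emit NUM '5' (now at pos=21)
pos=22: emit ID 'z' (now at pos=23)
pos=24: emit RPAREN ')'
pos=26: emit ID 'x' (now at pos=27)
DONE. 6 tokens: [NUM, NUM, NUM, ID, RPAREN, ID]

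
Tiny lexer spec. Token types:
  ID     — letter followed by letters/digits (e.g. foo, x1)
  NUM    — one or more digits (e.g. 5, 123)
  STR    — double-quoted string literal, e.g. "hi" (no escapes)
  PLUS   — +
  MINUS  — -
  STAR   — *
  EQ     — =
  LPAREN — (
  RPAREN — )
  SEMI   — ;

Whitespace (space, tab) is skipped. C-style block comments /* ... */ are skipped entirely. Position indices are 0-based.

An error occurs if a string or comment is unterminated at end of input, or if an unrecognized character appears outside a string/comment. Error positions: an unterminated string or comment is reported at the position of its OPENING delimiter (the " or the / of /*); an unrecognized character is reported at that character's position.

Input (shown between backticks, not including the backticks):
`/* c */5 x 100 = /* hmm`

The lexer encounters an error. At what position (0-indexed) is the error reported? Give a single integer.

Answer: 17

Derivation:
pos=0: enter COMMENT mode (saw '/*')
exit COMMENT mode (now at pos=7)
pos=7: emit NUM '5' (now at pos=8)
pos=9: emit ID 'x' (now at pos=10)
pos=11: emit NUM '100' (now at pos=14)
pos=15: emit EQ '='
pos=17: enter COMMENT mode (saw '/*')
pos=17: ERROR — unterminated comment (reached EOF)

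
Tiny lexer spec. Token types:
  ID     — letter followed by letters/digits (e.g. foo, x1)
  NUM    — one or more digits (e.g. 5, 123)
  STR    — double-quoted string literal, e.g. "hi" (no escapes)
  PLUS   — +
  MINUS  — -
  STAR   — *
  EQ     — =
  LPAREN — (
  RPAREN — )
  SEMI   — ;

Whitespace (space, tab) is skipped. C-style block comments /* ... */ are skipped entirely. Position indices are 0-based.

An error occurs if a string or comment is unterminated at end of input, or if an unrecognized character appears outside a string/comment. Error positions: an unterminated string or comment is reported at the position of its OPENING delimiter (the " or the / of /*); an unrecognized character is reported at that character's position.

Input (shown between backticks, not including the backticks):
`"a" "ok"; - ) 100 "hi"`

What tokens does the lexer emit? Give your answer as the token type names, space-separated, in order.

Answer: STR STR SEMI MINUS RPAREN NUM STR

Derivation:
pos=0: enter STRING mode
pos=0: emit STR "a" (now at pos=3)
pos=4: enter STRING mode
pos=4: emit STR "ok" (now at pos=8)
pos=8: emit SEMI ';'
pos=10: emit MINUS '-'
pos=12: emit RPAREN ')'
pos=14: emit NUM '100' (now at pos=17)
pos=18: enter STRING mode
pos=18: emit STR "hi" (now at pos=22)
DONE. 7 tokens: [STR, STR, SEMI, MINUS, RPAREN, NUM, STR]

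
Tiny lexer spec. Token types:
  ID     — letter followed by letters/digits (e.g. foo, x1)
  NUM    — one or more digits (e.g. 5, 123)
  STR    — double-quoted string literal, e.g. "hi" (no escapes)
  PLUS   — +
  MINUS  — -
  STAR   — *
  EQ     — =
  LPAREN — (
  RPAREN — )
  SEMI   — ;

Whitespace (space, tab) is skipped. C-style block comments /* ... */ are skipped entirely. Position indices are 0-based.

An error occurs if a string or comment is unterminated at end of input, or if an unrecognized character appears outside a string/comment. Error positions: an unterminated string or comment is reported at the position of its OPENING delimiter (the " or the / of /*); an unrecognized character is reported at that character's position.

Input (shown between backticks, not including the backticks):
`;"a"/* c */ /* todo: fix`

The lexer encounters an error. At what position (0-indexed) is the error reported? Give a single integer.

pos=0: emit SEMI ';'
pos=1: enter STRING mode
pos=1: emit STR "a" (now at pos=4)
pos=4: enter COMMENT mode (saw '/*')
exit COMMENT mode (now at pos=11)
pos=12: enter COMMENT mode (saw '/*')
pos=12: ERROR — unterminated comment (reached EOF)

Answer: 12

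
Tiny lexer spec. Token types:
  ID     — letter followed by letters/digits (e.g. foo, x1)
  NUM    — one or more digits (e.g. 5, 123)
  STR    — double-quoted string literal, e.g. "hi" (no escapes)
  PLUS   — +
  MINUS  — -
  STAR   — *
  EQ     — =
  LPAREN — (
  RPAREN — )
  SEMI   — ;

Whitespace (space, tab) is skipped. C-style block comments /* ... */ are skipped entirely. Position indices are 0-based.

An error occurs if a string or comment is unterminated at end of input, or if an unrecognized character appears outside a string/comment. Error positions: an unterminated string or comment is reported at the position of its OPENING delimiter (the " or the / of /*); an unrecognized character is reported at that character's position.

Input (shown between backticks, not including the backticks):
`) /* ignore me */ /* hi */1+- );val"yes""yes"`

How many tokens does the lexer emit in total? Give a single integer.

pos=0: emit RPAREN ')'
pos=2: enter COMMENT mode (saw '/*')
exit COMMENT mode (now at pos=17)
pos=18: enter COMMENT mode (saw '/*')
exit COMMENT mode (now at pos=26)
pos=26: emit NUM '1' (now at pos=27)
pos=27: emit PLUS '+'
pos=28: emit MINUS '-'
pos=30: emit RPAREN ')'
pos=31: emit SEMI ';'
pos=32: emit ID 'val' (now at pos=35)
pos=35: enter STRING mode
pos=35: emit STR "yes" (now at pos=40)
pos=40: enter STRING mode
pos=40: emit STR "yes" (now at pos=45)
DONE. 9 tokens: [RPAREN, NUM, PLUS, MINUS, RPAREN, SEMI, ID, STR, STR]

Answer: 9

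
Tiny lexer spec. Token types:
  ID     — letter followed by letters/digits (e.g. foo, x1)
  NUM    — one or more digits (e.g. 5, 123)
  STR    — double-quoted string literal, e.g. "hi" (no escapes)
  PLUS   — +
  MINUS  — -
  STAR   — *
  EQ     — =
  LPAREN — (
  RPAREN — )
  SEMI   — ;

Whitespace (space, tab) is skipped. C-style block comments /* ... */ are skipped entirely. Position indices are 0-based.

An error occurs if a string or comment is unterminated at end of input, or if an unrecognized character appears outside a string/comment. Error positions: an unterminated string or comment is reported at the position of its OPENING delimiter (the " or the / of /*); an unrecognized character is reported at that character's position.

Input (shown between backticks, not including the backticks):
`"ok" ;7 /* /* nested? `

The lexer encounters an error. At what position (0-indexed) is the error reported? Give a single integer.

pos=0: enter STRING mode
pos=0: emit STR "ok" (now at pos=4)
pos=5: emit SEMI ';'
pos=6: emit NUM '7' (now at pos=7)
pos=8: enter COMMENT mode (saw '/*')
pos=8: ERROR — unterminated comment (reached EOF)

Answer: 8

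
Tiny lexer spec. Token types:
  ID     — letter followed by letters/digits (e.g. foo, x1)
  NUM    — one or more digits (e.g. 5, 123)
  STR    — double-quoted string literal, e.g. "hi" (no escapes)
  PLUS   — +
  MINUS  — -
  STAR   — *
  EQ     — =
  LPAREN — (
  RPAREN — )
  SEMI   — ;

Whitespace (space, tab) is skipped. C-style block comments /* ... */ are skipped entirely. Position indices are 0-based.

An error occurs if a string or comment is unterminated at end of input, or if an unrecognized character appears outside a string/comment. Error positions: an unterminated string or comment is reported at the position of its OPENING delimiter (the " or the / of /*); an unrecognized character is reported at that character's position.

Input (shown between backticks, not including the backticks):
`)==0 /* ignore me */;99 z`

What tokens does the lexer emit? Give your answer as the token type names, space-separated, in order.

pos=0: emit RPAREN ')'
pos=1: emit EQ '='
pos=2: emit EQ '='
pos=3: emit NUM '0' (now at pos=4)
pos=5: enter COMMENT mode (saw '/*')
exit COMMENT mode (now at pos=20)
pos=20: emit SEMI ';'
pos=21: emit NUM '99' (now at pos=23)
pos=24: emit ID 'z' (now at pos=25)
DONE. 7 tokens: [RPAREN, EQ, EQ, NUM, SEMI, NUM, ID]

Answer: RPAREN EQ EQ NUM SEMI NUM ID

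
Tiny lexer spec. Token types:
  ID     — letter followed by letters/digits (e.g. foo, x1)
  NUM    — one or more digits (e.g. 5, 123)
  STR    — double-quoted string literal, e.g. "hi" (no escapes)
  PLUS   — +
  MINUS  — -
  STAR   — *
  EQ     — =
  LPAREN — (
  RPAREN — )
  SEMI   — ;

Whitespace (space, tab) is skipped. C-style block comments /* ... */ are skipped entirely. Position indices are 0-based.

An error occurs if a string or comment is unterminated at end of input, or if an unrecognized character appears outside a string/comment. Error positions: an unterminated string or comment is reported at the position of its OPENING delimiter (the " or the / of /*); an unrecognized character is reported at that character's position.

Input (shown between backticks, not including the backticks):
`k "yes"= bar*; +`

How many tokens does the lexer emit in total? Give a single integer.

pos=0: emit ID 'k' (now at pos=1)
pos=2: enter STRING mode
pos=2: emit STR "yes" (now at pos=7)
pos=7: emit EQ '='
pos=9: emit ID 'bar' (now at pos=12)
pos=12: emit STAR '*'
pos=13: emit SEMI ';'
pos=15: emit PLUS '+'
DONE. 7 tokens: [ID, STR, EQ, ID, STAR, SEMI, PLUS]

Answer: 7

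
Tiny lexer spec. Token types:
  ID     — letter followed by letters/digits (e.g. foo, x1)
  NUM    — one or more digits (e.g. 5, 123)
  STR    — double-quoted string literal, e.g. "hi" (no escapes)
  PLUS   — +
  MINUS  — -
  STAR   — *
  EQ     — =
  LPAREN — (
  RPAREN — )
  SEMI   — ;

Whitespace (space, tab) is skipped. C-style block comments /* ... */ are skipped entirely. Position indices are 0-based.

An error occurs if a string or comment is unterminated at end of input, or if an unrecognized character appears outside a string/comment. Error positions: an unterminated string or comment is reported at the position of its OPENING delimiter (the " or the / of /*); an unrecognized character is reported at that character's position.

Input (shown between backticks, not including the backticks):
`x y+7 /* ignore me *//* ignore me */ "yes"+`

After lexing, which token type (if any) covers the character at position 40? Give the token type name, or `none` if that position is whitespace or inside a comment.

Answer: STR

Derivation:
pos=0: emit ID 'x' (now at pos=1)
pos=2: emit ID 'y' (now at pos=3)
pos=3: emit PLUS '+'
pos=4: emit NUM '7' (now at pos=5)
pos=6: enter COMMENT mode (saw '/*')
exit COMMENT mode (now at pos=21)
pos=21: enter COMMENT mode (saw '/*')
exit COMMENT mode (now at pos=36)
pos=37: enter STRING mode
pos=37: emit STR "yes" (now at pos=42)
pos=42: emit PLUS '+'
DONE. 6 tokens: [ID, ID, PLUS, NUM, STR, PLUS]
Position 40: char is 's' -> STR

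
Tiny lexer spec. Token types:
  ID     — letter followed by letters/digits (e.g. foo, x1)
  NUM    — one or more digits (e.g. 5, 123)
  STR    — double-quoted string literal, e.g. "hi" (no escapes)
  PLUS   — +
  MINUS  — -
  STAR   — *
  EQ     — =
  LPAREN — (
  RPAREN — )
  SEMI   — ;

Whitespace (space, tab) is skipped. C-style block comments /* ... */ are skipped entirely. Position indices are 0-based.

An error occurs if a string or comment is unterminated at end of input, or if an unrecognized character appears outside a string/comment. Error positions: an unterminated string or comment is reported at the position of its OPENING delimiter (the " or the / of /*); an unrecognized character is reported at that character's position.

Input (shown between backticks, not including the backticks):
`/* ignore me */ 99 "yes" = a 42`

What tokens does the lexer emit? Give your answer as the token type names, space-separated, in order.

Answer: NUM STR EQ ID NUM

Derivation:
pos=0: enter COMMENT mode (saw '/*')
exit COMMENT mode (now at pos=15)
pos=16: emit NUM '99' (now at pos=18)
pos=19: enter STRING mode
pos=19: emit STR "yes" (now at pos=24)
pos=25: emit EQ '='
pos=27: emit ID 'a' (now at pos=28)
pos=29: emit NUM '42' (now at pos=31)
DONE. 5 tokens: [NUM, STR, EQ, ID, NUM]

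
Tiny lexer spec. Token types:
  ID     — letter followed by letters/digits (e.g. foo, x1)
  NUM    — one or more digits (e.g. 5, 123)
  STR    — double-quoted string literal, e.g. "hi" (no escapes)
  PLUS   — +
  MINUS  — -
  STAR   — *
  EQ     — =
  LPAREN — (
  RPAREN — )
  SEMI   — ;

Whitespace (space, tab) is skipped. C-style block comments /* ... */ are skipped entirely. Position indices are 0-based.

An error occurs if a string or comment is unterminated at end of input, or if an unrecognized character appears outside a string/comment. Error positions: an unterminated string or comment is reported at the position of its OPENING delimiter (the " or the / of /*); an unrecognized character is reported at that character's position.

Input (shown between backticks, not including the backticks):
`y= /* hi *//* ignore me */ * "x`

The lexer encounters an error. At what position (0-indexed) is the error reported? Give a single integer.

pos=0: emit ID 'y' (now at pos=1)
pos=1: emit EQ '='
pos=3: enter COMMENT mode (saw '/*')
exit COMMENT mode (now at pos=11)
pos=11: enter COMMENT mode (saw '/*')
exit COMMENT mode (now at pos=26)
pos=27: emit STAR '*'
pos=29: enter STRING mode
pos=29: ERROR — unterminated string

Answer: 29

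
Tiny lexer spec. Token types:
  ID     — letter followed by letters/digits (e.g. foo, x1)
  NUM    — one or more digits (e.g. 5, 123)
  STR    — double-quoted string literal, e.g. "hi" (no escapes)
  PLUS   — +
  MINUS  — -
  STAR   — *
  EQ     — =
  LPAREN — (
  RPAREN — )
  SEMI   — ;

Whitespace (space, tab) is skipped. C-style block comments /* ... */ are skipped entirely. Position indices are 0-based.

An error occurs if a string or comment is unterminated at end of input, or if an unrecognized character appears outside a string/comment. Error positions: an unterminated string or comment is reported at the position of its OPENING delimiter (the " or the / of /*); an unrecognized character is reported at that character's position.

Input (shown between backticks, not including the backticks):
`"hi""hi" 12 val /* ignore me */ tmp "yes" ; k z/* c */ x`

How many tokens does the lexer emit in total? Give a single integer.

Answer: 10

Derivation:
pos=0: enter STRING mode
pos=0: emit STR "hi" (now at pos=4)
pos=4: enter STRING mode
pos=4: emit STR "hi" (now at pos=8)
pos=9: emit NUM '12' (now at pos=11)
pos=12: emit ID 'val' (now at pos=15)
pos=16: enter COMMENT mode (saw '/*')
exit COMMENT mode (now at pos=31)
pos=32: emit ID 'tmp' (now at pos=35)
pos=36: enter STRING mode
pos=36: emit STR "yes" (now at pos=41)
pos=42: emit SEMI ';'
pos=44: emit ID 'k' (now at pos=45)
pos=46: emit ID 'z' (now at pos=47)
pos=47: enter COMMENT mode (saw '/*')
exit COMMENT mode (now at pos=54)
pos=55: emit ID 'x' (now at pos=56)
DONE. 10 tokens: [STR, STR, NUM, ID, ID, STR, SEMI, ID, ID, ID]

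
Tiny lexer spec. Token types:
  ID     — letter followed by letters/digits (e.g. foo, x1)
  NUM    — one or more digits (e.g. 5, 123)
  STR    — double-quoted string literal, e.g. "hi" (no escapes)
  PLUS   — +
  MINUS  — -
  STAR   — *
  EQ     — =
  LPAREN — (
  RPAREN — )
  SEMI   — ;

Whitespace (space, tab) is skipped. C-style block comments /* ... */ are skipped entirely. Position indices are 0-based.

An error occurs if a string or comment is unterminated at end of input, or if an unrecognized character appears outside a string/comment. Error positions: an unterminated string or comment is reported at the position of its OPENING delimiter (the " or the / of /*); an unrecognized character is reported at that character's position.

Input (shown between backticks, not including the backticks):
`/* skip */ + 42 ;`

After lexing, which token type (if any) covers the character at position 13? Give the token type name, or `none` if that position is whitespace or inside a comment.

Answer: NUM

Derivation:
pos=0: enter COMMENT mode (saw '/*')
exit COMMENT mode (now at pos=10)
pos=11: emit PLUS '+'
pos=13: emit NUM '42' (now at pos=15)
pos=16: emit SEMI ';'
DONE. 3 tokens: [PLUS, NUM, SEMI]
Position 13: char is '4' -> NUM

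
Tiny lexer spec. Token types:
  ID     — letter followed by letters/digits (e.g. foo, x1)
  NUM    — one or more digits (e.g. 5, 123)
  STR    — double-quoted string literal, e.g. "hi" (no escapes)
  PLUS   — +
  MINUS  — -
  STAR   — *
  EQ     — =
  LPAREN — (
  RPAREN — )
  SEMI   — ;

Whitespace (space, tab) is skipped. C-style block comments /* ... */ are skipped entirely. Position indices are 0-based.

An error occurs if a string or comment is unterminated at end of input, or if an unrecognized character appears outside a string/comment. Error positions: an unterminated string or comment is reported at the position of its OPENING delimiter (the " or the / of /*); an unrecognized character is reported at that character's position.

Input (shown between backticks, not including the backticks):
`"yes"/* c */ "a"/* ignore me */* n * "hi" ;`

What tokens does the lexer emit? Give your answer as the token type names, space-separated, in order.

pos=0: enter STRING mode
pos=0: emit STR "yes" (now at pos=5)
pos=5: enter COMMENT mode (saw '/*')
exit COMMENT mode (now at pos=12)
pos=13: enter STRING mode
pos=13: emit STR "a" (now at pos=16)
pos=16: enter COMMENT mode (saw '/*')
exit COMMENT mode (now at pos=31)
pos=31: emit STAR '*'
pos=33: emit ID 'n' (now at pos=34)
pos=35: emit STAR '*'
pos=37: enter STRING mode
pos=37: emit STR "hi" (now at pos=41)
pos=42: emit SEMI ';'
DONE. 7 tokens: [STR, STR, STAR, ID, STAR, STR, SEMI]

Answer: STR STR STAR ID STAR STR SEMI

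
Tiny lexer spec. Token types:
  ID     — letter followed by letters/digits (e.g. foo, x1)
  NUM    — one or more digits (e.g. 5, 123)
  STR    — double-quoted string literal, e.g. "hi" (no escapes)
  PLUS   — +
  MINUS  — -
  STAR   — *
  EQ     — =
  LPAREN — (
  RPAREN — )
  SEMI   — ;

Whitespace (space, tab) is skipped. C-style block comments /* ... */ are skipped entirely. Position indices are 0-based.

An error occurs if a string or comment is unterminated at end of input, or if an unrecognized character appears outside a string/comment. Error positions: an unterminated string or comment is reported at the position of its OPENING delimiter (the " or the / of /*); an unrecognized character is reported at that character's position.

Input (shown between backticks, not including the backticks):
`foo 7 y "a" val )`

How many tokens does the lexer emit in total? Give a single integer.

pos=0: emit ID 'foo' (now at pos=3)
pos=4: emit NUM '7' (now at pos=5)
pos=6: emit ID 'y' (now at pos=7)
pos=8: enter STRING mode
pos=8: emit STR "a" (now at pos=11)
pos=12: emit ID 'val' (now at pos=15)
pos=16: emit RPAREN ')'
DONE. 6 tokens: [ID, NUM, ID, STR, ID, RPAREN]

Answer: 6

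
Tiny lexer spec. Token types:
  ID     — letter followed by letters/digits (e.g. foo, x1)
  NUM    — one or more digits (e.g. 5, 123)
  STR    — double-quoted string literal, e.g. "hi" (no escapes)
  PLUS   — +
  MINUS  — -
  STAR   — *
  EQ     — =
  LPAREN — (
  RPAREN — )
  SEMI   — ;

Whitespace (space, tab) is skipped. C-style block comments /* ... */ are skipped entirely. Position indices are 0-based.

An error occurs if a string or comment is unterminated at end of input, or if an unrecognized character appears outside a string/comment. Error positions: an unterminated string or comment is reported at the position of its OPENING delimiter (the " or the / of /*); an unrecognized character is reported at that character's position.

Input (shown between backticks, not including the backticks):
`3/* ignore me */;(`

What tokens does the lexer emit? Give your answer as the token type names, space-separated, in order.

pos=0: emit NUM '3' (now at pos=1)
pos=1: enter COMMENT mode (saw '/*')
exit COMMENT mode (now at pos=16)
pos=16: emit SEMI ';'
pos=17: emit LPAREN '('
DONE. 3 tokens: [NUM, SEMI, LPAREN]

Answer: NUM SEMI LPAREN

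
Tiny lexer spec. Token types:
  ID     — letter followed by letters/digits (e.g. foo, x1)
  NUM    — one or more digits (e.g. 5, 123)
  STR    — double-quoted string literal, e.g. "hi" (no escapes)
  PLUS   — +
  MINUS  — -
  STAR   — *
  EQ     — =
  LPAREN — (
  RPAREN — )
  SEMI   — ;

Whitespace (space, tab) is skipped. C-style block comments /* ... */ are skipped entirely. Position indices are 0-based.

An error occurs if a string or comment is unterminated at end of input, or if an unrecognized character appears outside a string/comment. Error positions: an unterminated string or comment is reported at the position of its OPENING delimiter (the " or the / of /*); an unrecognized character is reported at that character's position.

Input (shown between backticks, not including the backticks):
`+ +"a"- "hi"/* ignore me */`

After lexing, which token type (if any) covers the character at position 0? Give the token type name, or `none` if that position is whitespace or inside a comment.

pos=0: emit PLUS '+'
pos=2: emit PLUS '+'
pos=3: enter STRING mode
pos=3: emit STR "a" (now at pos=6)
pos=6: emit MINUS '-'
pos=8: enter STRING mode
pos=8: emit STR "hi" (now at pos=12)
pos=12: enter COMMENT mode (saw '/*')
exit COMMENT mode (now at pos=27)
DONE. 5 tokens: [PLUS, PLUS, STR, MINUS, STR]
Position 0: char is '+' -> PLUS

Answer: PLUS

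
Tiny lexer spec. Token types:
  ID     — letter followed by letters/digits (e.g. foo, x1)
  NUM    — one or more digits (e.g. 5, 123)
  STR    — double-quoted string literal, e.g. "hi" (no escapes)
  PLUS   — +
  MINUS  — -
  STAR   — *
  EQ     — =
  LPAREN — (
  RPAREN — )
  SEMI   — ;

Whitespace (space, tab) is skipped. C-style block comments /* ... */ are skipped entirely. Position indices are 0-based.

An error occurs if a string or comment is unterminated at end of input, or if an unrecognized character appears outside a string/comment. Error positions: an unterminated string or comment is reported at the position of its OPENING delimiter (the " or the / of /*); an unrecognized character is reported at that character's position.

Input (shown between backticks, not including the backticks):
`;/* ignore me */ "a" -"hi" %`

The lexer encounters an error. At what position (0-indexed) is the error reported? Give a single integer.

pos=0: emit SEMI ';'
pos=1: enter COMMENT mode (saw '/*')
exit COMMENT mode (now at pos=16)
pos=17: enter STRING mode
pos=17: emit STR "a" (now at pos=20)
pos=21: emit MINUS '-'
pos=22: enter STRING mode
pos=22: emit STR "hi" (now at pos=26)
pos=27: ERROR — unrecognized char '%'

Answer: 27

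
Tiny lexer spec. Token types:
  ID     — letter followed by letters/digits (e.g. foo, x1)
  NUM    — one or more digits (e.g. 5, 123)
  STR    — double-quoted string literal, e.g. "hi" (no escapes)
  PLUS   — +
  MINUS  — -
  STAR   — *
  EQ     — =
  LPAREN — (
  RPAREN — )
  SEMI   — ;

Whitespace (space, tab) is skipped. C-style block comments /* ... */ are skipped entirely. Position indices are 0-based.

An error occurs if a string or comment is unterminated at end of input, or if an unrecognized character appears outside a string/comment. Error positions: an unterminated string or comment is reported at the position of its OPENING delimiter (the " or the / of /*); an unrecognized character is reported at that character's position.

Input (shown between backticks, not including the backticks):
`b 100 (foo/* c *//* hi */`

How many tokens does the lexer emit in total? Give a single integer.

Answer: 4

Derivation:
pos=0: emit ID 'b' (now at pos=1)
pos=2: emit NUM '100' (now at pos=5)
pos=6: emit LPAREN '('
pos=7: emit ID 'foo' (now at pos=10)
pos=10: enter COMMENT mode (saw '/*')
exit COMMENT mode (now at pos=17)
pos=17: enter COMMENT mode (saw '/*')
exit COMMENT mode (now at pos=25)
DONE. 4 tokens: [ID, NUM, LPAREN, ID]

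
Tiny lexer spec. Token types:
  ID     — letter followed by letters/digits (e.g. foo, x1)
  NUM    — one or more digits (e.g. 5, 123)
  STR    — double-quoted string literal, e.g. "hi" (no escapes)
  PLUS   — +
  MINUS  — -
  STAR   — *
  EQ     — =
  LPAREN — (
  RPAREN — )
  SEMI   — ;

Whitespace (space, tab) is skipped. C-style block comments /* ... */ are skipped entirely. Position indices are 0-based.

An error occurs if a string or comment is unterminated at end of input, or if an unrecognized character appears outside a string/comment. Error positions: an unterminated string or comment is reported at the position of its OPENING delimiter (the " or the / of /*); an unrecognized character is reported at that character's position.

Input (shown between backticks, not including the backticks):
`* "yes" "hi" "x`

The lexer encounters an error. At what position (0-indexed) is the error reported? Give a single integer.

pos=0: emit STAR '*'
pos=2: enter STRING mode
pos=2: emit STR "yes" (now at pos=7)
pos=8: enter STRING mode
pos=8: emit STR "hi" (now at pos=12)
pos=13: enter STRING mode
pos=13: ERROR — unterminated string

Answer: 13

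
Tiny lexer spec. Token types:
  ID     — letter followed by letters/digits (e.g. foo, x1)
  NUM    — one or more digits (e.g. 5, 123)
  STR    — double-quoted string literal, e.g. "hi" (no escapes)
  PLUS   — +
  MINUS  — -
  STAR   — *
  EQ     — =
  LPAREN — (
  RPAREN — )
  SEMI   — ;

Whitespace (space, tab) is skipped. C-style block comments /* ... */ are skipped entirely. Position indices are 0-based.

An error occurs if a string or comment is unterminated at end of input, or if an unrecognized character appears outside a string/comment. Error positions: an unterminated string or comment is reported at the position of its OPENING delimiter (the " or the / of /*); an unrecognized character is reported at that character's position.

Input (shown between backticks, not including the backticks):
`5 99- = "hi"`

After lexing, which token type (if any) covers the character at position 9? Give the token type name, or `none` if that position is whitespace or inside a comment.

Answer: STR

Derivation:
pos=0: emit NUM '5' (now at pos=1)
pos=2: emit NUM '99' (now at pos=4)
pos=4: emit MINUS '-'
pos=6: emit EQ '='
pos=8: enter STRING mode
pos=8: emit STR "hi" (now at pos=12)
DONE. 5 tokens: [NUM, NUM, MINUS, EQ, STR]
Position 9: char is 'h' -> STR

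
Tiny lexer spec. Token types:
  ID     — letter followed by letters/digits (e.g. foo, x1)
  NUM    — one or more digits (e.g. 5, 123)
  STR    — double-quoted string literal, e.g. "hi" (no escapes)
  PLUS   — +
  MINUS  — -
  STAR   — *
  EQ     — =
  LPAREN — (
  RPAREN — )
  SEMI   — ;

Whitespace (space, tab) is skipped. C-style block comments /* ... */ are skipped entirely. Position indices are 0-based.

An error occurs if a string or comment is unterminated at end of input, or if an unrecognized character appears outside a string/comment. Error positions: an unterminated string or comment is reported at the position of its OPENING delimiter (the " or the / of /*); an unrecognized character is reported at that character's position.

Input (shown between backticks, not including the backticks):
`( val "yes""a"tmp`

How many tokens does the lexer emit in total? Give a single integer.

pos=0: emit LPAREN '('
pos=2: emit ID 'val' (now at pos=5)
pos=6: enter STRING mode
pos=6: emit STR "yes" (now at pos=11)
pos=11: enter STRING mode
pos=11: emit STR "a" (now at pos=14)
pos=14: emit ID 'tmp' (now at pos=17)
DONE. 5 tokens: [LPAREN, ID, STR, STR, ID]

Answer: 5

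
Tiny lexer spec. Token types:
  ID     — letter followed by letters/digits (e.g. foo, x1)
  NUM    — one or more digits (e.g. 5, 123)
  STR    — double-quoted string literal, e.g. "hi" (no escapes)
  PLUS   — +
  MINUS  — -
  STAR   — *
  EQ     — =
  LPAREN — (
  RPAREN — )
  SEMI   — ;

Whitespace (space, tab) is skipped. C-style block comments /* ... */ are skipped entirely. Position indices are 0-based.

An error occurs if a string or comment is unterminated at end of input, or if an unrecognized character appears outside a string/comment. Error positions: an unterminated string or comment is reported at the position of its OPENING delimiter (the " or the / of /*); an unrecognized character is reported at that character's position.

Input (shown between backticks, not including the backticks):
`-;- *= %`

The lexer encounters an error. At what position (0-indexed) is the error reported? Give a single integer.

pos=0: emit MINUS '-'
pos=1: emit SEMI ';'
pos=2: emit MINUS '-'
pos=4: emit STAR '*'
pos=5: emit EQ '='
pos=7: ERROR — unrecognized char '%'

Answer: 7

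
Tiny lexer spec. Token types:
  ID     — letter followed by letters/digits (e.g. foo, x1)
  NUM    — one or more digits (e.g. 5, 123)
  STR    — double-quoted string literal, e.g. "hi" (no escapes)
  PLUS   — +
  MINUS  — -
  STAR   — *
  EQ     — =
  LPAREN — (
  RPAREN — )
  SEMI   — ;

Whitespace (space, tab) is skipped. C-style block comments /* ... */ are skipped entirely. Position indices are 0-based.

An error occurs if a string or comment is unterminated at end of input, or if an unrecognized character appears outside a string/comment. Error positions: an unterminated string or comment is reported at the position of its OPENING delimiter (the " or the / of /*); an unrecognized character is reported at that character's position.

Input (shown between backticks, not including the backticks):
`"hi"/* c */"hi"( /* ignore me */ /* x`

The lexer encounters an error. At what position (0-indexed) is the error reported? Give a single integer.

Answer: 33

Derivation:
pos=0: enter STRING mode
pos=0: emit STR "hi" (now at pos=4)
pos=4: enter COMMENT mode (saw '/*')
exit COMMENT mode (now at pos=11)
pos=11: enter STRING mode
pos=11: emit STR "hi" (now at pos=15)
pos=15: emit LPAREN '('
pos=17: enter COMMENT mode (saw '/*')
exit COMMENT mode (now at pos=32)
pos=33: enter COMMENT mode (saw '/*')
pos=33: ERROR — unterminated comment (reached EOF)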